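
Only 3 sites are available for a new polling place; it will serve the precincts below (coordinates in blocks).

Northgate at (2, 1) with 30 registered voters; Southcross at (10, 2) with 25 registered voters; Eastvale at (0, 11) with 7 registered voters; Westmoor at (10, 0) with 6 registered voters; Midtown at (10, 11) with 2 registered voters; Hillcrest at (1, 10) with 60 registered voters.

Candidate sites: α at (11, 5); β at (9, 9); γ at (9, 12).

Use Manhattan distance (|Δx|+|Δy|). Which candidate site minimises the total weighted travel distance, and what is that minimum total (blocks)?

Total weighted distance at each candidate:
  α (11, 5): total = 1559
  β (9, 9): total = 1333
  γ (9, 12): total = 1567
Minimum is at β with total 1333 blocks.

β, total 1333 blocks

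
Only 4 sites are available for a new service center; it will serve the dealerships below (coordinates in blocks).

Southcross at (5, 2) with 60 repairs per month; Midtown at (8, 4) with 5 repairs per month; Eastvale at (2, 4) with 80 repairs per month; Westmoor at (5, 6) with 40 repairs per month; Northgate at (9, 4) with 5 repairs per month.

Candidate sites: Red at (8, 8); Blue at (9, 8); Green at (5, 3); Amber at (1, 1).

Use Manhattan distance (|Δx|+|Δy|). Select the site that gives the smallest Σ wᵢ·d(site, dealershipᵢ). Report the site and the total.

Total weighted distance at each candidate:
  Red (8, 8): total = 1585
  Blue (9, 8): total = 1765
  Green (5, 3): total = 545
  Amber (1, 1): total = 1085
Minimum is at Green with total 545 blocks.

Green, total 545 blocks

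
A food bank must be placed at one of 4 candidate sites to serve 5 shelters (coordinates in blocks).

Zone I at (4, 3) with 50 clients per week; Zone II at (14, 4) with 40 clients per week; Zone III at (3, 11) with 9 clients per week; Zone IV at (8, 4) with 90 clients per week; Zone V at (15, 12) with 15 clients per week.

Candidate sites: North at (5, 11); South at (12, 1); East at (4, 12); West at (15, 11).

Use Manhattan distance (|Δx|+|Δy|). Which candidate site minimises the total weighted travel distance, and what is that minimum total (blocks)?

South, total 1711 blocks

Total weighted distance at each candidate:
  North (5, 11): total = 2173
  South (12, 1): total = 1711
  East (4, 12): total = 2433
  West (15, 11): total = 2653
Minimum is at South with total 1711 blocks.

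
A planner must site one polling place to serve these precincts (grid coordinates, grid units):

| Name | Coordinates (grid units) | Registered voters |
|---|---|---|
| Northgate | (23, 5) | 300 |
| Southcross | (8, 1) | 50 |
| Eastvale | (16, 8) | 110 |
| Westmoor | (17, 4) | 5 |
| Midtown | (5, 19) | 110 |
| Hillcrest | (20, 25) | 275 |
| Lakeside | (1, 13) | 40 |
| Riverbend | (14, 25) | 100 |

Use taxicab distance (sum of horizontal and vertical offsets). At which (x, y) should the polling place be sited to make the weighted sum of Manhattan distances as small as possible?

Manhattan distance separates: Σwᵢ(|x−xᵢ|+|y−yᵢ|) = Σwᵢ|x−xᵢ| + Σwᵢ|y−yᵢ|, so x and y are optimised independently as 1-D weighted medians.
Total weight W = 990; half = 495.
x-coordinate, sorted with cumulative weight:
  x=1 (Lakeside, w=40) cum 40
  x=5 (Midtown, w=110) cum 150
  x=8 (Southcross, w=50) cum 200
  x=14 (Riverbend, w=100) cum 300
  x=16 (Eastvale, w=110) cum 410
  x=17 (Westmoor, w=5) cum 415
  x=20 (Hillcrest, w=275) cum 690  ← median
  x=23 (Northgate, w=300) cum 990
⇒ x* = 20
y-coordinate, sorted with cumulative weight:
  y=1 (Southcross, w=50) cum 50
  y=4 (Westmoor, w=5) cum 55
  y=5 (Northgate, w=300) cum 355
  y=8 (Eastvale, w=110) cum 465
  y=13 (Lakeside, w=40) cum 505  ← median
  y=19 (Midtown, w=110) cum 615
  y=25 (Hillcrest, w=275) cum 890
  y=25 (Riverbend, w=100) cum 990
⇒ y* = 13

(20, 13)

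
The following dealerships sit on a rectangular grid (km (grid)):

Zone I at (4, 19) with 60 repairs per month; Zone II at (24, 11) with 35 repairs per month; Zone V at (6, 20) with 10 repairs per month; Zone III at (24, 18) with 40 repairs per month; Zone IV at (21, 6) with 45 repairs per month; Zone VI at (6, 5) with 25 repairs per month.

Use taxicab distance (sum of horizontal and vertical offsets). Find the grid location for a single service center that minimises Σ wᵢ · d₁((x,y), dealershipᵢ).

Manhattan distance separates: Σwᵢ(|x−xᵢ|+|y−yᵢ|) = Σwᵢ|x−xᵢ| + Σwᵢ|y−yᵢ|, so x and y are optimised independently as 1-D weighted medians.
Total weight W = 215; half = 107.5.
x-coordinate, sorted with cumulative weight:
  x=4 (Zone I, w=60) cum 60
  x=6 (Zone V, w=10) cum 70
  x=6 (Zone VI, w=25) cum 95
  x=21 (Zone IV, w=45) cum 140  ← median
  x=24 (Zone II, w=35) cum 175
  x=24 (Zone III, w=40) cum 215
⇒ x* = 21
y-coordinate, sorted with cumulative weight:
  y=5 (Zone VI, w=25) cum 25
  y=6 (Zone IV, w=45) cum 70
  y=11 (Zone II, w=35) cum 105
  y=18 (Zone III, w=40) cum 145  ← median
  y=19 (Zone I, w=60) cum 205
  y=20 (Zone V, w=10) cum 215
⇒ y* = 18

(21, 18)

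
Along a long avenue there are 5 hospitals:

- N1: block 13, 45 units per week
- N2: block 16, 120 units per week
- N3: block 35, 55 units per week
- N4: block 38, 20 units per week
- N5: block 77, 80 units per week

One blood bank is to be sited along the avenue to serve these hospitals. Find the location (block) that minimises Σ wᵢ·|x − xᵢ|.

For a sum of weighted absolute distances on a line, the optimum is the weighted median (not the mean). Total weight W = 320; half-weight = 160.
Sort by position and accumulate weight:
  block 13 (N1, w=45) → cum 45
  block 16 (N2, w=120) → cum 165  ≥ 160 → median here
  block 35 (N3, w=55) → cum 220
  block 38 (N4, w=20) → cum 240
  block 77 (N5, w=80) → cum 320
Optimal location: block 16.

x = 16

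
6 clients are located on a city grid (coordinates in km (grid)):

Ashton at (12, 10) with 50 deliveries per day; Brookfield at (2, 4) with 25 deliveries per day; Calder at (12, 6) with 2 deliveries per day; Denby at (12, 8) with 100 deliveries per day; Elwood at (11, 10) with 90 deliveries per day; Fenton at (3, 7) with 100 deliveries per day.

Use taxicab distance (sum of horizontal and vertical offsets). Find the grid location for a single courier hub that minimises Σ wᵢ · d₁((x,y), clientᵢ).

Manhattan distance separates: Σwᵢ(|x−xᵢ|+|y−yᵢ|) = Σwᵢ|x−xᵢ| + Σwᵢ|y−yᵢ|, so x and y are optimised independently as 1-D weighted medians.
Total weight W = 367; half = 183.5.
x-coordinate, sorted with cumulative weight:
  x=2 (Brookfield, w=25) cum 25
  x=3 (Fenton, w=100) cum 125
  x=11 (Elwood, w=90) cum 215  ← median
  x=12 (Ashton, w=50) cum 265
  x=12 (Calder, w=2) cum 267
  x=12 (Denby, w=100) cum 367
⇒ x* = 11
y-coordinate, sorted with cumulative weight:
  y=4 (Brookfield, w=25) cum 25
  y=6 (Calder, w=2) cum 27
  y=7 (Fenton, w=100) cum 127
  y=8 (Denby, w=100) cum 227  ← median
  y=10 (Ashton, w=50) cum 277
  y=10 (Elwood, w=90) cum 367
⇒ y* = 8

(11, 8)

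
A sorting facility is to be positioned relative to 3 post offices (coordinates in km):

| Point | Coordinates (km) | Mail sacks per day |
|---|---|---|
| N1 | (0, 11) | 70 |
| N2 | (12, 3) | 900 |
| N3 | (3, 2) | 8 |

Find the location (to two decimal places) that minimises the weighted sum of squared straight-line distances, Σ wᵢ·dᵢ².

(11.07, 3.56)

The minimiser of Σwᵢ‖p−pᵢ‖² is the weighted centroid p* = (Σwᵢpᵢ)/(Σwᵢ).
Σwᵢ = 978.
Σwᵢxᵢ = 70·0 + 900·12 + 8·3 = 10824.
Σwᵢyᵢ = 70·11 + 900·3 + 8·2 = 3486.
x* = 10824/978 = 11.07, y* = 3486/978 = 3.56.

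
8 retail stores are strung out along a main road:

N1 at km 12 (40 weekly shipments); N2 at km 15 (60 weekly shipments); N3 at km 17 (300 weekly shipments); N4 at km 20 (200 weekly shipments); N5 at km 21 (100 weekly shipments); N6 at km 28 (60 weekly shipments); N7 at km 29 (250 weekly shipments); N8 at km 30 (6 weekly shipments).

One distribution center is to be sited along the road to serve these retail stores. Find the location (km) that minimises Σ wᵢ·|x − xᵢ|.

x = 20

For a sum of weighted absolute distances on a line, the optimum is the weighted median (not the mean). Total weight W = 1016; half-weight = 508.
Sort by position and accumulate weight:
  km 12 (N1, w=40) → cum 40
  km 15 (N2, w=60) → cum 100
  km 17 (N3, w=300) → cum 400
  km 20 (N4, w=200) → cum 600  ≥ 508 → median here
  km 21 (N5, w=100) → cum 700
  km 28 (N6, w=60) → cum 760
  km 29 (N7, w=250) → cum 1010
  km 30 (N8, w=6) → cum 1016
Optimal location: km 20.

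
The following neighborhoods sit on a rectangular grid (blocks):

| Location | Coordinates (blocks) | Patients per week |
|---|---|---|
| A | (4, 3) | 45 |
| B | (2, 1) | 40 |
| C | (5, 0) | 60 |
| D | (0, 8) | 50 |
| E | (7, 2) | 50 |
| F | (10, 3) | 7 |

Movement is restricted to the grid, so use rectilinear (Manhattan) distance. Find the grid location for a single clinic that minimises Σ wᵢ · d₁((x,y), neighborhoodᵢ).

Manhattan distance separates: Σwᵢ(|x−xᵢ|+|y−yᵢ|) = Σwᵢ|x−xᵢ| + Σwᵢ|y−yᵢ|, so x and y are optimised independently as 1-D weighted medians.
Total weight W = 252; half = 126.
x-coordinate, sorted with cumulative weight:
  x=0 (D, w=50) cum 50
  x=2 (B, w=40) cum 90
  x=4 (A, w=45) cum 135  ← median
  x=5 (C, w=60) cum 195
  x=7 (E, w=50) cum 245
  x=10 (F, w=7) cum 252
⇒ x* = 4
y-coordinate, sorted with cumulative weight:
  y=0 (C, w=60) cum 60
  y=1 (B, w=40) cum 100
  y=2 (E, w=50) cum 150  ← median
  y=3 (A, w=45) cum 195
  y=3 (F, w=7) cum 202
  y=8 (D, w=50) cum 252
⇒ y* = 2

(4, 2)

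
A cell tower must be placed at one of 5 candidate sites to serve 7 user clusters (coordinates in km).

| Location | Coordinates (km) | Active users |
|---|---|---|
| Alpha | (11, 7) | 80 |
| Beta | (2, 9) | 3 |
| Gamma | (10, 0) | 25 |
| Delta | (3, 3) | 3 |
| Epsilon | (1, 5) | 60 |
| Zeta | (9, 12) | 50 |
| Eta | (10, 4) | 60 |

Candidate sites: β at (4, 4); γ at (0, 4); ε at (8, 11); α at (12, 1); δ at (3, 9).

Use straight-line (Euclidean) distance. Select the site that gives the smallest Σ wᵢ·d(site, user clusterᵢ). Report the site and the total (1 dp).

Total weighted distance at each candidate:
  β (4, 4): total = 1831.4
  γ (0, 4): total = 2494.0
  ε (8, 11): total = 1787.5
  α (12, 1): total = 2097.3
  δ (3, 9): total = 2085.6
Minimum is at ε with total 1787.5 km.

ε, total 1787.5 km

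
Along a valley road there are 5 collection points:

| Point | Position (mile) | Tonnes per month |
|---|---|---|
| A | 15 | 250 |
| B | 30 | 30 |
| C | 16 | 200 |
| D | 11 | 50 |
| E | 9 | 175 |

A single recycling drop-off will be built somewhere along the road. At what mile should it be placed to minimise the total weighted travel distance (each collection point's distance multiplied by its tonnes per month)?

x = 15

For a sum of weighted absolute distances on a line, the optimum is the weighted median (not the mean). Total weight W = 705; half-weight = 352.5.
Sort by position and accumulate weight:
  mile 9 (E, w=175) → cum 175
  mile 11 (D, w=50) → cum 225
  mile 15 (A, w=250) → cum 475  ≥ 352.5 → median here
  mile 16 (C, w=200) → cum 675
  mile 30 (B, w=30) → cum 705
Optimal location: mile 15.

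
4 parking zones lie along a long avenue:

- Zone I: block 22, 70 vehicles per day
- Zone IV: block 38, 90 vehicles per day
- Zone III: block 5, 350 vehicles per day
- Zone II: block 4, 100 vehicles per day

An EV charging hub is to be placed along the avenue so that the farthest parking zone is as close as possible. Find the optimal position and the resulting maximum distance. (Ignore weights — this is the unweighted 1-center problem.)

The 1-center on a line is the midpoint of the two extreme points: leftmost at 4, rightmost at 38.
Optimal location = (4 + 38)/2 = 21; maximum distance = (38 − 4)/2 = 17.

location 21, max distance 17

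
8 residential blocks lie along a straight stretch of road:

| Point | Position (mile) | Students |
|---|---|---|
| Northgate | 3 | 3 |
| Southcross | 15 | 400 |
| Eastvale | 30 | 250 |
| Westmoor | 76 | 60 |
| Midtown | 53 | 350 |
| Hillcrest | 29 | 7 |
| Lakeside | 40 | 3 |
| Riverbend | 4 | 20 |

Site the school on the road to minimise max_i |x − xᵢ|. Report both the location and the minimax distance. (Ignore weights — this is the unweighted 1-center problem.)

The 1-center on a line is the midpoint of the two extreme points: leftmost at 3, rightmost at 76.
Optimal location = (3 + 76)/2 = 39.5; maximum distance = (76 − 3)/2 = 36.5.

location 39.5, max distance 36.5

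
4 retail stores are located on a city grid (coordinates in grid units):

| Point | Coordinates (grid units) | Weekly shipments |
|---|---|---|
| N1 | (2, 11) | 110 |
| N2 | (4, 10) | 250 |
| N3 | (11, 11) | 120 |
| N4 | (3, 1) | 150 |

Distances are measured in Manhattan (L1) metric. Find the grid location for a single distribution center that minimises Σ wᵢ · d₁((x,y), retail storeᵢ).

(4, 10)

Manhattan distance separates: Σwᵢ(|x−xᵢ|+|y−yᵢ|) = Σwᵢ|x−xᵢ| + Σwᵢ|y−yᵢ|, so x and y are optimised independently as 1-D weighted medians.
Total weight W = 630; half = 315.
x-coordinate, sorted with cumulative weight:
  x=2 (N1, w=110) cum 110
  x=3 (N4, w=150) cum 260
  x=4 (N2, w=250) cum 510  ← median
  x=11 (N3, w=120) cum 630
⇒ x* = 4
y-coordinate, sorted with cumulative weight:
  y=1 (N4, w=150) cum 150
  y=10 (N2, w=250) cum 400  ← median
  y=11 (N1, w=110) cum 510
  y=11 (N3, w=120) cum 630
⇒ y* = 10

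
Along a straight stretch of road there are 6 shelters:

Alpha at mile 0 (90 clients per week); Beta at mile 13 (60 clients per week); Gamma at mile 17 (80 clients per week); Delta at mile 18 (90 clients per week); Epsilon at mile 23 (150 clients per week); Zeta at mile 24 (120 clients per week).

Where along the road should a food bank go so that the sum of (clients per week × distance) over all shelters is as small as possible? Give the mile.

x = 18

For a sum of weighted absolute distances on a line, the optimum is the weighted median (not the mean). Total weight W = 590; half-weight = 295.
Sort by position and accumulate weight:
  mile 0 (Alpha, w=90) → cum 90
  mile 13 (Beta, w=60) → cum 150
  mile 17 (Gamma, w=80) → cum 230
  mile 18 (Delta, w=90) → cum 320  ≥ 295 → median here
  mile 23 (Epsilon, w=150) → cum 470
  mile 24 (Zeta, w=120) → cum 590
Optimal location: mile 18.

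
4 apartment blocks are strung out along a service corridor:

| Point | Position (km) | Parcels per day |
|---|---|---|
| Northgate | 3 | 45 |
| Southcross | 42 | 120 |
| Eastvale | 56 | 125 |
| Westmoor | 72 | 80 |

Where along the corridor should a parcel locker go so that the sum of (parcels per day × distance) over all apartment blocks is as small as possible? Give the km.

x = 56

For a sum of weighted absolute distances on a line, the optimum is the weighted median (not the mean). Total weight W = 370; half-weight = 185.
Sort by position and accumulate weight:
  km 3 (Northgate, w=45) → cum 45
  km 42 (Southcross, w=120) → cum 165
  km 56 (Eastvale, w=125) → cum 290  ≥ 185 → median here
  km 72 (Westmoor, w=80) → cum 370
Optimal location: km 56.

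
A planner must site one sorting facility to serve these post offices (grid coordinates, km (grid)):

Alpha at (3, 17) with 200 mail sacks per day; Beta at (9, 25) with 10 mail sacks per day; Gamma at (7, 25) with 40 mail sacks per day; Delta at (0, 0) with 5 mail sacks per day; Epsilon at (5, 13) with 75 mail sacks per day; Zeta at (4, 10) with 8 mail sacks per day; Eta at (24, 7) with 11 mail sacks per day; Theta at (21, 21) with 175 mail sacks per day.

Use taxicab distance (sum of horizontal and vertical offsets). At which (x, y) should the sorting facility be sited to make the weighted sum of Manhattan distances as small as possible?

(5, 17)

Manhattan distance separates: Σwᵢ(|x−xᵢ|+|y−yᵢ|) = Σwᵢ|x−xᵢ| + Σwᵢ|y−yᵢ|, so x and y are optimised independently as 1-D weighted medians.
Total weight W = 524; half = 262.
x-coordinate, sorted with cumulative weight:
  x=0 (Delta, w=5) cum 5
  x=3 (Alpha, w=200) cum 205
  x=4 (Zeta, w=8) cum 213
  x=5 (Epsilon, w=75) cum 288  ← median
  x=7 (Gamma, w=40) cum 328
  x=9 (Beta, w=10) cum 338
  x=21 (Theta, w=175) cum 513
  x=24 (Eta, w=11) cum 524
⇒ x* = 5
y-coordinate, sorted with cumulative weight:
  y=0 (Delta, w=5) cum 5
  y=7 (Eta, w=11) cum 16
  y=10 (Zeta, w=8) cum 24
  y=13 (Epsilon, w=75) cum 99
  y=17 (Alpha, w=200) cum 299  ← median
  y=21 (Theta, w=175) cum 474
  y=25 (Beta, w=10) cum 484
  y=25 (Gamma, w=40) cum 524
⇒ y* = 17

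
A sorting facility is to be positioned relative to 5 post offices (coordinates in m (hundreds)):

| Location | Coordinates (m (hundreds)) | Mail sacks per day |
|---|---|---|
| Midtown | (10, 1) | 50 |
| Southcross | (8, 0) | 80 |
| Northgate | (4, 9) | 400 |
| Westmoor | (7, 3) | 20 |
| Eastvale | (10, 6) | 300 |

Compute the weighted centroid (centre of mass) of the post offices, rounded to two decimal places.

(6.92, 6.48)

The minimiser of Σwᵢ‖p−pᵢ‖² is the weighted centroid p* = (Σwᵢpᵢ)/(Σwᵢ).
Σwᵢ = 850.
Σwᵢxᵢ = 50·10 + 80·8 + 400·4 + 20·7 + 300·10 = 5880.
Σwᵢyᵢ = 50·1 + 80·0 + 400·9 + 20·3 + 300·6 = 5510.
x* = 5880/850 = 6.92, y* = 5510/850 = 6.48.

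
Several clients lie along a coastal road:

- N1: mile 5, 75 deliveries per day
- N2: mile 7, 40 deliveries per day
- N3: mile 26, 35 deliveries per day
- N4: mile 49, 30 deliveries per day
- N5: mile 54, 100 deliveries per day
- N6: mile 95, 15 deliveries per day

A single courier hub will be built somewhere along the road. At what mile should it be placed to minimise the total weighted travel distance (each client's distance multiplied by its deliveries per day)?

For a sum of weighted absolute distances on a line, the optimum is the weighted median (not the mean). Total weight W = 295; half-weight = 147.5.
Sort by position and accumulate weight:
  mile 5 (N1, w=75) → cum 75
  mile 7 (N2, w=40) → cum 115
  mile 26 (N3, w=35) → cum 150  ≥ 147.5 → median here
  mile 49 (N4, w=30) → cum 180
  mile 54 (N5, w=100) → cum 280
  mile 95 (N6, w=15) → cum 295
Optimal location: mile 26.

x = 26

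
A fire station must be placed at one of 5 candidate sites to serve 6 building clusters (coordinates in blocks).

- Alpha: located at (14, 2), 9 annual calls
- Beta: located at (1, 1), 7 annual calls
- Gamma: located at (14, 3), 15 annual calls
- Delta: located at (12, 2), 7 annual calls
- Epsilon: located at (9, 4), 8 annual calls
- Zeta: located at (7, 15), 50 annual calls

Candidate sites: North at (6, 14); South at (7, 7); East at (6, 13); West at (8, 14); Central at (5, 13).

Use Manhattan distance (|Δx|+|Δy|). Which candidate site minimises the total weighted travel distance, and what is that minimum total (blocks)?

West, total 857 blocks

Total weighted distance at each candidate:
  North (6, 14): total = 921
  South (7, 7): total = 867
  East (6, 13): total = 925
  West (8, 14): total = 857
  Central (5, 13): total = 1007
Minimum is at West with total 857 blocks.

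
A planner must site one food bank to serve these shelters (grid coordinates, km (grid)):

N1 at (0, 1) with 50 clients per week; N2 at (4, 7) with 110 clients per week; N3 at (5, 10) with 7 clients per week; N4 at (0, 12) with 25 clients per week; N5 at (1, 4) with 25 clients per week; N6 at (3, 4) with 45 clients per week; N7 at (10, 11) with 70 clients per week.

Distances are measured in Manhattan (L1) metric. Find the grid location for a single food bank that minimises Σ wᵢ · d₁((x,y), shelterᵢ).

Manhattan distance separates: Σwᵢ(|x−xᵢ|+|y−yᵢ|) = Σwᵢ|x−xᵢ| + Σwᵢ|y−yᵢ|, so x and y are optimised independently as 1-D weighted medians.
Total weight W = 332; half = 166.
x-coordinate, sorted with cumulative weight:
  x=0 (N1, w=50) cum 50
  x=0 (N4, w=25) cum 75
  x=1 (N5, w=25) cum 100
  x=3 (N6, w=45) cum 145
  x=4 (N2, w=110) cum 255  ← median
  x=5 (N3, w=7) cum 262
  x=10 (N7, w=70) cum 332
⇒ x* = 4
y-coordinate, sorted with cumulative weight:
  y=1 (N1, w=50) cum 50
  y=4 (N5, w=25) cum 75
  y=4 (N6, w=45) cum 120
  y=7 (N2, w=110) cum 230  ← median
  y=10 (N3, w=7) cum 237
  y=11 (N7, w=70) cum 307
  y=12 (N4, w=25) cum 332
⇒ y* = 7

(4, 7)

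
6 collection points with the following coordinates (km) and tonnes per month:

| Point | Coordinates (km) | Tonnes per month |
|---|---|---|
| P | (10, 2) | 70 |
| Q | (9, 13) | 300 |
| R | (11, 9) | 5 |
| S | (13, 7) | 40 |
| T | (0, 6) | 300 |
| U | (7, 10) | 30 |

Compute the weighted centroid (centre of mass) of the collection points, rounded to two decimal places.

(5.62, 8.68)

The minimiser of Σwᵢ‖p−pᵢ‖² is the weighted centroid p* = (Σwᵢpᵢ)/(Σwᵢ).
Σwᵢ = 745.
Σwᵢxᵢ = 70·10 + 300·9 + 5·11 + 40·13 + 300·0 + 30·7 = 4185.
Σwᵢyᵢ = 70·2 + 300·13 + 5·9 + 40·7 + 300·6 + 30·10 = 6465.
x* = 4185/745 = 5.62, y* = 6465/745 = 8.68.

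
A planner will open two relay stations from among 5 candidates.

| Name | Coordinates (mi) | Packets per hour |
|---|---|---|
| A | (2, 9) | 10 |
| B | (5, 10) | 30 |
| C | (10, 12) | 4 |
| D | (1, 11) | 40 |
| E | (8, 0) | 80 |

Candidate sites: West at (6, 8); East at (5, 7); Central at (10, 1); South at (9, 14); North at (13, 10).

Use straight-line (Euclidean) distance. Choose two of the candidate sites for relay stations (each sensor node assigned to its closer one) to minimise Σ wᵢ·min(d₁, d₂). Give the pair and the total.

Evaluate every pair (each demand assigned to the nearer of the two):
  {West, Central}: total = 543.1
  {East, Central}: total = 559.5
  {Central, South}: total = 785.3
  {West, East}: total = 961.3
  {East, South}: total = 970.5
  {East, North}: total = 976.0
  {West, South}: total = 1010.2
  {West, North}: total = 1015.7
  {Central, North}: total = 1025.4
  {South, North}: total = 1500.9
Best pair: {West, Central} with total 543.1.

{West, Central}, total 543.1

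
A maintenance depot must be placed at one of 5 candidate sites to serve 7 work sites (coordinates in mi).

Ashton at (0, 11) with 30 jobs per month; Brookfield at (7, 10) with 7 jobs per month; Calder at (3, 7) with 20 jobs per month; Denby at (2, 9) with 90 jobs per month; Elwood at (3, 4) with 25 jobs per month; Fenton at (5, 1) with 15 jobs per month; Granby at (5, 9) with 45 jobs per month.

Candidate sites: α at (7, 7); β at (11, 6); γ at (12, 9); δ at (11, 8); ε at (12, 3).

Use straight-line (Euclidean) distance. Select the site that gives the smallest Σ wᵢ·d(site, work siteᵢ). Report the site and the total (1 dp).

Total weighted distance at each candidate:
  α (7, 7): total = 1174.7
  β (11, 6): total = 2042.3
  γ (12, 9): total = 2216.9
  δ (11, 8): total = 1985.2
  ε (12, 3): total = 2489.9
Minimum is at α with total 1174.7 mi.

α, total 1174.7 mi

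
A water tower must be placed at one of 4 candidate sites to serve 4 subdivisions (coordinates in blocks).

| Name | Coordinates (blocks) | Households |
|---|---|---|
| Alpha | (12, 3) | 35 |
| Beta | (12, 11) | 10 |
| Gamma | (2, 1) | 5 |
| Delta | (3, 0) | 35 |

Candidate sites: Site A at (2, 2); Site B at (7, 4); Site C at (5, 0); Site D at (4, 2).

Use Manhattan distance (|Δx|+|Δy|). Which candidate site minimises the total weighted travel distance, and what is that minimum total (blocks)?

Total weighted distance at each candidate:
  Site A (2, 2): total = 685
  Site B (7, 4): total = 650
  Site C (5, 0): total = 620
  Site D (4, 2): total = 605
Minimum is at Site D with total 605 blocks.

Site D, total 605 blocks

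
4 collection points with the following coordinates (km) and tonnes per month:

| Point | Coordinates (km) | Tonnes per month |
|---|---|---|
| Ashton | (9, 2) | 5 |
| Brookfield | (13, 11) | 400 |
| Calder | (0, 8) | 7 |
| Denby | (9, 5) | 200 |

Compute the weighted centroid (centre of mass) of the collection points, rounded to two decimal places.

The minimiser of Σwᵢ‖p−pᵢ‖² is the weighted centroid p* = (Σwᵢpᵢ)/(Σwᵢ).
Σwᵢ = 612.
Σwᵢxᵢ = 5·9 + 400·13 + 7·0 + 200·9 = 7045.
Σwᵢyᵢ = 5·2 + 400·11 + 7·8 + 200·5 = 5466.
x* = 7045/612 = 11.51, y* = 5466/612 = 8.93.

(11.51, 8.93)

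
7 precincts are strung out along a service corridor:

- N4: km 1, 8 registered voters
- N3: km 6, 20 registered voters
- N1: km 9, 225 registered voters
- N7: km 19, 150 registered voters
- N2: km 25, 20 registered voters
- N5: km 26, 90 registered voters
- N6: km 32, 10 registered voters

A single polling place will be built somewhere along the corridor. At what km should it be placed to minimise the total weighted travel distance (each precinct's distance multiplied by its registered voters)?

x = 19

For a sum of weighted absolute distances on a line, the optimum is the weighted median (not the mean). Total weight W = 523; half-weight = 261.5.
Sort by position and accumulate weight:
  km 1 (N4, w=8) → cum 8
  km 6 (N3, w=20) → cum 28
  km 9 (N1, w=225) → cum 253
  km 19 (N7, w=150) → cum 403  ≥ 261.5 → median here
  km 25 (N2, w=20) → cum 423
  km 26 (N5, w=90) → cum 513
  km 32 (N6, w=10) → cum 523
Optimal location: km 19.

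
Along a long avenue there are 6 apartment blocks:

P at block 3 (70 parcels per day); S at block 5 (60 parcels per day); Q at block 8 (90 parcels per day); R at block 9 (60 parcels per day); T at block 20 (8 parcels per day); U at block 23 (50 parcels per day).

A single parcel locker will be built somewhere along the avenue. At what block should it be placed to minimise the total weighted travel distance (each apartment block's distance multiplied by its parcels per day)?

For a sum of weighted absolute distances on a line, the optimum is the weighted median (not the mean). Total weight W = 338; half-weight = 169.
Sort by position and accumulate weight:
  block 3 (P, w=70) → cum 70
  block 5 (S, w=60) → cum 130
  block 8 (Q, w=90) → cum 220  ≥ 169 → median here
  block 9 (R, w=60) → cum 280
  block 20 (T, w=8) → cum 288
  block 23 (U, w=50) → cum 338
Optimal location: block 8.

x = 8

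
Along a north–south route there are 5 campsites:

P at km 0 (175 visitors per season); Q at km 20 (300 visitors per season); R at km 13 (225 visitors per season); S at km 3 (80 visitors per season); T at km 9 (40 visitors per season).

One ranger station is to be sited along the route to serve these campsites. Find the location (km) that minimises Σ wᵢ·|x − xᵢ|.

For a sum of weighted absolute distances on a line, the optimum is the weighted median (not the mean). Total weight W = 820; half-weight = 410.
Sort by position and accumulate weight:
  km 0 (P, w=175) → cum 175
  km 3 (S, w=80) → cum 255
  km 9 (T, w=40) → cum 295
  km 13 (R, w=225) → cum 520  ≥ 410 → median here
  km 20 (Q, w=300) → cum 820
Optimal location: km 13.

x = 13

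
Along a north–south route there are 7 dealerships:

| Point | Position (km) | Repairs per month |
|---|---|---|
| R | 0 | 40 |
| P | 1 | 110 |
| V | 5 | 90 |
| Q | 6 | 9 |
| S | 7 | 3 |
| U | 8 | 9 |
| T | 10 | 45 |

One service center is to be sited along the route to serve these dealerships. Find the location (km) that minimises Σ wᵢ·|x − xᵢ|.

x = 5

For a sum of weighted absolute distances on a line, the optimum is the weighted median (not the mean). Total weight W = 306; half-weight = 153.
Sort by position and accumulate weight:
  km 0 (R, w=40) → cum 40
  km 1 (P, w=110) → cum 150
  km 5 (V, w=90) → cum 240  ≥ 153 → median here
  km 6 (Q, w=9) → cum 249
  km 7 (S, w=3) → cum 252
  km 8 (U, w=9) → cum 261
  km 10 (T, w=45) → cum 306
Optimal location: km 5.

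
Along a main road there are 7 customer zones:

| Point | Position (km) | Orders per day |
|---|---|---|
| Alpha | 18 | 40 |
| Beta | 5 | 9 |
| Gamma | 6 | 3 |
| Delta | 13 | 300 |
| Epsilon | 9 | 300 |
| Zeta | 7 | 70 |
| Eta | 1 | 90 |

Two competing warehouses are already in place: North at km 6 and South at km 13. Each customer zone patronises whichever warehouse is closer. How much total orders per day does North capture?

472

The indifferent point is the midpoint (6+13)/2 = 9.5; customer zones left of it (closer to North at 6) go to North, those right go to South.
  Eta at 1 (w=90) → North
  Beta at 5 (w=9) → North
  Gamma at 6 (w=3) → North
  Zeta at 7 (w=70) → North
  Epsilon at 9 (w=300) → North
  Delta at 13 (w=300) → South
  Alpha at 18 (w=40) → South
North captures 472; South captures 340.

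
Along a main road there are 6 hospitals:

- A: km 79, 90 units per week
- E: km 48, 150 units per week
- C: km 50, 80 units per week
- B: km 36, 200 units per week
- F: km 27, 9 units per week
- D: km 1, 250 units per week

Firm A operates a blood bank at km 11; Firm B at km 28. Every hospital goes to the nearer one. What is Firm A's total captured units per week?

250

The indifferent point is the midpoint (11+28)/2 = 19.5; hospitals left of it (closer to Firm A at 11) go to Firm A, those right go to Firm B.
  D at 1 (w=250) → Firm A
  F at 27 (w=9) → Firm B
  B at 36 (w=200) → Firm B
  E at 48 (w=150) → Firm B
  C at 50 (w=80) → Firm B
  A at 79 (w=90) → Firm B
Firm A captures 250; Firm B captures 529.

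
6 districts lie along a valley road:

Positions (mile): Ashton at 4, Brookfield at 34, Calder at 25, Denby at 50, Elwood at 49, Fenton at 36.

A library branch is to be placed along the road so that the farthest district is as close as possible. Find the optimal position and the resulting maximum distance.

The 1-center on a line is the midpoint of the two extreme points: leftmost at 4, rightmost at 50.
Optimal location = (4 + 50)/2 = 27; maximum distance = (50 − 4)/2 = 23.

location 27, max distance 23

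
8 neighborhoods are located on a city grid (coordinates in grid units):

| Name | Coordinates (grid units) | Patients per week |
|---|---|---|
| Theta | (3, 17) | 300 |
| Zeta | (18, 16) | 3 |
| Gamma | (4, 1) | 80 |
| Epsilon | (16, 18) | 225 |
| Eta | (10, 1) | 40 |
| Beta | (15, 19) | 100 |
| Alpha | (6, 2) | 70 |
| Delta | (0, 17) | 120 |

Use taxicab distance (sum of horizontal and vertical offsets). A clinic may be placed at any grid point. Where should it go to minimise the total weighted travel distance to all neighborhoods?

Manhattan distance separates: Σwᵢ(|x−xᵢ|+|y−yᵢ|) = Σwᵢ|x−xᵢ| + Σwᵢ|y−yᵢ|, so x and y are optimised independently as 1-D weighted medians.
Total weight W = 938; half = 469.
x-coordinate, sorted with cumulative weight:
  x=0 (Delta, w=120) cum 120
  x=3 (Theta, w=300) cum 420
  x=4 (Gamma, w=80) cum 500  ← median
  x=6 (Alpha, w=70) cum 570
  x=10 (Eta, w=40) cum 610
  x=15 (Beta, w=100) cum 710
  x=16 (Epsilon, w=225) cum 935
  x=18 (Zeta, w=3) cum 938
⇒ x* = 4
y-coordinate, sorted with cumulative weight:
  y=1 (Gamma, w=80) cum 80
  y=1 (Eta, w=40) cum 120
  y=2 (Alpha, w=70) cum 190
  y=16 (Zeta, w=3) cum 193
  y=17 (Theta, w=300) cum 493  ← median
  y=17 (Delta, w=120) cum 613
  y=18 (Epsilon, w=225) cum 838
  y=19 (Beta, w=100) cum 938
⇒ y* = 17

(4, 17)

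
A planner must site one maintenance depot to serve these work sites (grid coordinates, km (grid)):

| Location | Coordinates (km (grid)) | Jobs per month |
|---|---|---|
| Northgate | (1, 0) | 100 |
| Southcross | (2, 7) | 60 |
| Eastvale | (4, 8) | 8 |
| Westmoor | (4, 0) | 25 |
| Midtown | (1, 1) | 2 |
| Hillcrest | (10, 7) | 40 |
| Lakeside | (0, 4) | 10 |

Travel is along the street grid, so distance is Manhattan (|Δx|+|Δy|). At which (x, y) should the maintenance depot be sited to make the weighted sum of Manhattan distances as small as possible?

Manhattan distance separates: Σwᵢ(|x−xᵢ|+|y−yᵢ|) = Σwᵢ|x−xᵢ| + Σwᵢ|y−yᵢ|, so x and y are optimised independently as 1-D weighted medians.
Total weight W = 245; half = 122.5.
x-coordinate, sorted with cumulative weight:
  x=0 (Lakeside, w=10) cum 10
  x=1 (Northgate, w=100) cum 110
  x=1 (Midtown, w=2) cum 112
  x=2 (Southcross, w=60) cum 172  ← median
  x=4 (Eastvale, w=8) cum 180
  x=4 (Westmoor, w=25) cum 205
  x=10 (Hillcrest, w=40) cum 245
⇒ x* = 2
y-coordinate, sorted with cumulative weight:
  y=0 (Northgate, w=100) cum 100
  y=0 (Westmoor, w=25) cum 125  ← median
  y=1 (Midtown, w=2) cum 127
  y=4 (Lakeside, w=10) cum 137
  y=7 (Southcross, w=60) cum 197
  y=7 (Hillcrest, w=40) cum 237
  y=8 (Eastvale, w=8) cum 245
⇒ y* = 0

(2, 0)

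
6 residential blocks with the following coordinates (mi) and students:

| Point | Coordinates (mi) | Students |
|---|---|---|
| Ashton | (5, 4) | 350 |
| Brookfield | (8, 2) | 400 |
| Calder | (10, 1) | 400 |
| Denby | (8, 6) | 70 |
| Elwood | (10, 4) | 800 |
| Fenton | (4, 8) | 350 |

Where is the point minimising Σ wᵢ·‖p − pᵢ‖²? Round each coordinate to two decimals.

(7.98, 3.81)

The minimiser of Σwᵢ‖p−pᵢ‖² is the weighted centroid p* = (Σwᵢpᵢ)/(Σwᵢ).
Σwᵢ = 2370.
Σwᵢxᵢ = 350·5 + 400·8 + 400·10 + 70·8 + 800·10 + 350·4 = 18910.
Σwᵢyᵢ = 350·4 + 400·2 + 400·1 + 70·6 + 800·4 + 350·8 = 9020.
x* = 18910/2370 = 7.98, y* = 9020/2370 = 3.81.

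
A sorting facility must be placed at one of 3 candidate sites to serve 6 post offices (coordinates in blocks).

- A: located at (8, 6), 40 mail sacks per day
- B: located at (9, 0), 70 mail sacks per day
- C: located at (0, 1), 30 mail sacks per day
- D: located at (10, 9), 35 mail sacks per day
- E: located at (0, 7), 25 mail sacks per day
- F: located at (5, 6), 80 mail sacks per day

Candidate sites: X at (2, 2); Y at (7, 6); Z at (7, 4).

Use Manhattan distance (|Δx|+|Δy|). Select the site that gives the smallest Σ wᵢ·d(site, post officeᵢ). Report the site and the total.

Total weighted distance at each candidate:
  X (2, 2): total = 2380
  Y (7, 6): total = 1530
  Z (7, 4): total = 1690
Minimum is at Y with total 1530 blocks.

Y, total 1530 blocks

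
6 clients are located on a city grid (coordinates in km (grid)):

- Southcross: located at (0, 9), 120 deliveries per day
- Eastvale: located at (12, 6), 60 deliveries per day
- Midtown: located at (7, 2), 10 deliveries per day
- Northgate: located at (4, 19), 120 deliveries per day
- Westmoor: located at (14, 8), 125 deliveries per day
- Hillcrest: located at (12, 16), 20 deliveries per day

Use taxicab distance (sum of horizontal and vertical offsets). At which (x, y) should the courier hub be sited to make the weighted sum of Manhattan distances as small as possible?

Manhattan distance separates: Σwᵢ(|x−xᵢ|+|y−yᵢ|) = Σwᵢ|x−xᵢ| + Σwᵢ|y−yᵢ|, so x and y are optimised independently as 1-D weighted medians.
Total weight W = 455; half = 227.5.
x-coordinate, sorted with cumulative weight:
  x=0 (Southcross, w=120) cum 120
  x=4 (Northgate, w=120) cum 240  ← median
  x=7 (Midtown, w=10) cum 250
  x=12 (Eastvale, w=60) cum 310
  x=12 (Hillcrest, w=20) cum 330
  x=14 (Westmoor, w=125) cum 455
⇒ x* = 4
y-coordinate, sorted with cumulative weight:
  y=2 (Midtown, w=10) cum 10
  y=6 (Eastvale, w=60) cum 70
  y=8 (Westmoor, w=125) cum 195
  y=9 (Southcross, w=120) cum 315  ← median
  y=16 (Hillcrest, w=20) cum 335
  y=19 (Northgate, w=120) cum 455
⇒ y* = 9

(4, 9)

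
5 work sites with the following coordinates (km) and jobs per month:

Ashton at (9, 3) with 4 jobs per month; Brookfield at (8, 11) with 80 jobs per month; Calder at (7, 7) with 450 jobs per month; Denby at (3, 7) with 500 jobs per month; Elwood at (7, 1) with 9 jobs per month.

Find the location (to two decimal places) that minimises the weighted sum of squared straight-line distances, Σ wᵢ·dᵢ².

(5.17, 7.24)

The minimiser of Σwᵢ‖p−pᵢ‖² is the weighted centroid p* = (Σwᵢpᵢ)/(Σwᵢ).
Σwᵢ = 1043.
Σwᵢxᵢ = 4·9 + 80·8 + 450·7 + 500·3 + 9·7 = 5389.
Σwᵢyᵢ = 4·3 + 80·11 + 450·7 + 500·7 + 9·1 = 7551.
x* = 5389/1043 = 5.17, y* = 7551/1043 = 7.24.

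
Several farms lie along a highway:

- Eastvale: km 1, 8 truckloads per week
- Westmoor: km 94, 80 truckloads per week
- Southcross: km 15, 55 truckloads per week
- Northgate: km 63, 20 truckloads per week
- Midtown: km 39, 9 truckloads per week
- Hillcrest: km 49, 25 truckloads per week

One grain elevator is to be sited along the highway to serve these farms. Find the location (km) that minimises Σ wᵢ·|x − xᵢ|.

x = 63

For a sum of weighted absolute distances on a line, the optimum is the weighted median (not the mean). Total weight W = 197; half-weight = 98.5.
Sort by position and accumulate weight:
  km 1 (Eastvale, w=8) → cum 8
  km 15 (Southcross, w=55) → cum 63
  km 39 (Midtown, w=9) → cum 72
  km 49 (Hillcrest, w=25) → cum 97
  km 63 (Northgate, w=20) → cum 117  ≥ 98.5 → median here
  km 94 (Westmoor, w=80) → cum 197
Optimal location: km 63.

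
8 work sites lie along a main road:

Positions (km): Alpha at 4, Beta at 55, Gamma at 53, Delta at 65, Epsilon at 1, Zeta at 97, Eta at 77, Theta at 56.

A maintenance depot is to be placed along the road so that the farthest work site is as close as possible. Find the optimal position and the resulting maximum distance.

location 49, max distance 48

The 1-center on a line is the midpoint of the two extreme points: leftmost at 1, rightmost at 97.
Optimal location = (1 + 97)/2 = 49; maximum distance = (97 − 1)/2 = 48.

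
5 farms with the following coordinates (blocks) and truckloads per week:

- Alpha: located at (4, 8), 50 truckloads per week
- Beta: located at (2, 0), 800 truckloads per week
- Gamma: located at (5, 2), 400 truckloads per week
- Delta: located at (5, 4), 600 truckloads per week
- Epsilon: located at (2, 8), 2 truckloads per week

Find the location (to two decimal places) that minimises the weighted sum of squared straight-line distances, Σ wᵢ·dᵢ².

(3.67, 1.95)

The minimiser of Σwᵢ‖p−pᵢ‖² is the weighted centroid p* = (Σwᵢpᵢ)/(Σwᵢ).
Σwᵢ = 1852.
Σwᵢxᵢ = 50·4 + 800·2 + 400·5 + 600·5 + 2·2 = 6804.
Σwᵢyᵢ = 50·8 + 800·0 + 400·2 + 600·4 + 2·8 = 3616.
x* = 6804/1852 = 3.67, y* = 3616/1852 = 1.95.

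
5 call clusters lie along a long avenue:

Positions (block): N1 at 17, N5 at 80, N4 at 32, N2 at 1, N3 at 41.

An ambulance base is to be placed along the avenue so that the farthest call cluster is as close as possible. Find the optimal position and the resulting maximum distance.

The 1-center on a line is the midpoint of the two extreme points: leftmost at 1, rightmost at 80.
Optimal location = (1 + 80)/2 = 40.5; maximum distance = (80 − 1)/2 = 39.5.

location 40.5, max distance 39.5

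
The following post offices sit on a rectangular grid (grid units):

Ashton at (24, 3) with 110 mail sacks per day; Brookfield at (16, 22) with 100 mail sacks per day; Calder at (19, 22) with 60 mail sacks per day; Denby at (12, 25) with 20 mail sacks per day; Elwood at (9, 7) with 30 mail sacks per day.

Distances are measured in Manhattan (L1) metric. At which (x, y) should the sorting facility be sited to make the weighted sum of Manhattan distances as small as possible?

(19, 22)

Manhattan distance separates: Σwᵢ(|x−xᵢ|+|y−yᵢ|) = Σwᵢ|x−xᵢ| + Σwᵢ|y−yᵢ|, so x and y are optimised independently as 1-D weighted medians.
Total weight W = 320; half = 160.
x-coordinate, sorted with cumulative weight:
  x=9 (Elwood, w=30) cum 30
  x=12 (Denby, w=20) cum 50
  x=16 (Brookfield, w=100) cum 150
  x=19 (Calder, w=60) cum 210  ← median
  x=24 (Ashton, w=110) cum 320
⇒ x* = 19
y-coordinate, sorted with cumulative weight:
  y=3 (Ashton, w=110) cum 110
  y=7 (Elwood, w=30) cum 140
  y=22 (Brookfield, w=100) cum 240  ← median
  y=22 (Calder, w=60) cum 300
  y=25 (Denby, w=20) cum 320
⇒ y* = 22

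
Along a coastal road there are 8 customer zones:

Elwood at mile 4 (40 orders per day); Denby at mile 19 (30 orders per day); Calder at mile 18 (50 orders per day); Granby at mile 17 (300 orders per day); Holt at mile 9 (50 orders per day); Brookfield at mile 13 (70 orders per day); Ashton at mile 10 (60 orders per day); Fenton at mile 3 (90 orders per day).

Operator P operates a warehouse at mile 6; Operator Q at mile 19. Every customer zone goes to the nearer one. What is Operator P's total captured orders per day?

The indifferent point is the midpoint (6+19)/2 = 12.5; customer zones left of it (closer to Operator P at 6) go to Operator P, those right go to Operator Q.
  Fenton at 3 (w=90) → Operator P
  Elwood at 4 (w=40) → Operator P
  Holt at 9 (w=50) → Operator P
  Ashton at 10 (w=60) → Operator P
  Brookfield at 13 (w=70) → Operator Q
  Granby at 17 (w=300) → Operator Q
  Calder at 18 (w=50) → Operator Q
  Denby at 19 (w=30) → Operator Q
Operator P captures 240; Operator Q captures 450.

240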